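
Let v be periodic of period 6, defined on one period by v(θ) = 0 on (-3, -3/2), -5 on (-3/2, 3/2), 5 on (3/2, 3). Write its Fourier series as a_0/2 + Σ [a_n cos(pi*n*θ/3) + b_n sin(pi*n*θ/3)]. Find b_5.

b_5 = 1/3 ∫_{-3}^{3} v(θ) sin(5*pi*θ/3) dθ.
Split the integral at the breakpoints.
∫_{-3}^{-3/2} (0) sin(5*pi*θ/3) dθ = 0.
Directly, an antiderivative of (-5) sin(5*pi*θ/3) is 3*cos(5*pi*θ/3)/pi; evaluating from -3/2 to 3/2: ∫_{-3/2}^{3/2} (-5) sin(5*pi*θ/3) dθ = (0) - (0) = 0.
Directly, an antiderivative of (5) sin(5*pi*θ/3) is -3*cos(5*pi*θ/3)/pi; evaluating from 3/2 to 3: ∫_{3/2}^{3} (5) sin(5*pi*θ/3) dθ = (3/pi) - (0) = 3/pi.
Summing the pieces and multiplying by (1/3) gives b_5 = 1/pi.

1/pi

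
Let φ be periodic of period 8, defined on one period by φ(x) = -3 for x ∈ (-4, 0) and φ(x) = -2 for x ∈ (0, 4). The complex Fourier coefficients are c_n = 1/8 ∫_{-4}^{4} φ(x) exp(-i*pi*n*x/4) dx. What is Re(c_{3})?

Since φ is real-valued, Re(c_{3}) = 1/8 ∫_{-4}^{4} φ(x) cos(3*pi*x/4) dx = a_{3}/2.
Split the integral at the breakpoints.
Directly, an antiderivative of (-3) cos(3*pi*x/4) is -4*sin(3*pi*x/4)/pi; evaluating from -4 to 0: ∫_{-4}^{0} (-3) cos(3*pi*x/4) dx = (0) - (0) = 0.
Directly, an antiderivative of (-2) cos(3*pi*x/4) is -8*sin(3*pi*x/4)/(3*pi); evaluating from 0 to 4: ∫_{0}^{4} (-2) cos(3*pi*x/4) dx = (0) - (0) = 0.
So ∫_{-4}^{4} φ(x) cos(3*pi*x/4) dx = 0.
Hence Re(c_{3}) = (1/8)·(0) = 0.

0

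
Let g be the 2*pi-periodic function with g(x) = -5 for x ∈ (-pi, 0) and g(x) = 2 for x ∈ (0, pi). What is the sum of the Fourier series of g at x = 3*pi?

-3/2

x = 3*pi differs from x = -pi by 2 full period(s), and the series is 2*pi-periodic.
At x = -pi the one-sided limits are g(-pi^-) = 2 and g(-pi^+) = -5.
By Dirichlet's theorem the series converges to their average, [(2) + (-5)]/2 = -3/2.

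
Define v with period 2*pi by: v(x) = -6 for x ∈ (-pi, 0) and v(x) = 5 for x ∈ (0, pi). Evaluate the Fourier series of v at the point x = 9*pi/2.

5

x = 9*pi/2 differs from x = pi/2 by 2 full period(s), and the series is 2*pi-periodic.
v is continuous at x = pi/2 with value 5, so the series converges to 5 there.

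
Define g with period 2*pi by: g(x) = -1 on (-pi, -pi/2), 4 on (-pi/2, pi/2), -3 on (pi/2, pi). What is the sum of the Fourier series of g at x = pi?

At x = pi the one-sided limits are g(pi^-) = -3 and g(pi^+) = -1.
By Dirichlet's theorem the series converges to their average, [(-3) + (-1)]/2 = -2.

-2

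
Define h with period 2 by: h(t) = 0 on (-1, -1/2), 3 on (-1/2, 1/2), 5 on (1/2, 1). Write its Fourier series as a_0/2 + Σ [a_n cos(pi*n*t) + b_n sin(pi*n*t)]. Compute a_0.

11/2

a_0 = ∫_{-1}^{1} h(t) dt = 11/2.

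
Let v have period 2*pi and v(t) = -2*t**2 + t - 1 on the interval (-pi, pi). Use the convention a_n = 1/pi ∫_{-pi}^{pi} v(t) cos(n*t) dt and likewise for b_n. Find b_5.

2/5

b_5 = 1/pi ∫_{-pi}^{pi} v(t) sin(5*t) dt.
Integrating by parts twice (tabular method), an antiderivative of (-2*t**2 + t - 1) sin(5*t) is 2*t**2*cos(5*t)/5 - 4*t*sin(5*t)/25 - t*cos(5*t)/5 + sin(5*t)/25 + 21*cos(5*t)/125; evaluating from -pi to pi: ∫_{-pi}^{pi} (-2*t**2 + t - 1) sin(5*t) dt = (-2*pi**2/5 - 21/125 + pi/5) - (-2*pi**2/5 - pi/5 - 21/125) = 2*pi/5.
Hence b_5 = (1/pi)·(2*pi/5) = 2/5.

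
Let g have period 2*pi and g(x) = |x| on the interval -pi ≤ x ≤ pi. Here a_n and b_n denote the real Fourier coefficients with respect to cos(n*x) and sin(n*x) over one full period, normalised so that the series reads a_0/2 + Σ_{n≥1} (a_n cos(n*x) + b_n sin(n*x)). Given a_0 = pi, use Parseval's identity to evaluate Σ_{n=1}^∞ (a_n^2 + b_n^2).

Parseval: a_0^2/2 + Σ_{n≥1} (a_n^2+b_n^2) = 1/pi ∫_{-pi}^{pi} g(x)^2 dx = 2*pi**2/3.
Subtract a_0^2/2 = pi**2/2: Σ (a_n^2+b_n^2) = pi**2/6.

pi**2/6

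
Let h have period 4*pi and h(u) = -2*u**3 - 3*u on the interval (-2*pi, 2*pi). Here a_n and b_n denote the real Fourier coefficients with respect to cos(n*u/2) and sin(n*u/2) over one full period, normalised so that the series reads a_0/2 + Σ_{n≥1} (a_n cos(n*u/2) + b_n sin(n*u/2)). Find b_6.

b_6 = (1/(2*pi)) ∫_{-2*pi}^{2*pi} h(u) sin(3*u) du.
h is odd and sin(3*u) is odd, so the integrand is even and b_6 = 1/pi ∫_0^{2*pi} h(u) sin(3*u) du.
Integrating by parts three times (tabular method), an antiderivative of (-2*u**3 - 3*u) sin(3*u) is 2*u**3*cos(3*u)/3 - 2*u**2*sin(3*u)/3 + 5*u*cos(3*u)/9 - 5*sin(3*u)/27; evaluating from 0 to 2*pi: ∫_{0}^{2*pi} (-2*u**3 - 3*u) sin(3*u) du = (2*pi*(5 + 24*pi**2)/9) - (0) = 2*pi*(5 + 24*pi**2)/9.
Hence b_6 = (1/pi)·(2*pi*(5 + 24*pi**2)/9) = 10/9 + 16*pi**2/3.

10/9 + 16*pi**2/3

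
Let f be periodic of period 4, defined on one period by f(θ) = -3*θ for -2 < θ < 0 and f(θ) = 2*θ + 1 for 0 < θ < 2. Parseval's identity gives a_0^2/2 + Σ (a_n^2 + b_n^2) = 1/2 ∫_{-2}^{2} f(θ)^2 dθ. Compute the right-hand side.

1/2 ∫_{-2}^{2} f(θ)^2 dθ = 1/2 · (134/3) = 67/3.

67/3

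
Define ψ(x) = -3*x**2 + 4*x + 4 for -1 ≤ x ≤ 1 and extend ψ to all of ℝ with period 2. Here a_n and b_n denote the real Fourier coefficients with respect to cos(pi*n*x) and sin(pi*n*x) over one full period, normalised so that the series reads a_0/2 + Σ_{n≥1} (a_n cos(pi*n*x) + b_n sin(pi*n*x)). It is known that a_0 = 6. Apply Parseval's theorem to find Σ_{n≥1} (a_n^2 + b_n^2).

Parseval: a_0^2/2 + Σ_{n≥1} (a_n^2+b_n^2) = ∫_{-1}^{1} ψ(x)^2 dx = 454/15.
Subtract a_0^2/2 = 18: Σ (a_n^2+b_n^2) = 184/15.

184/15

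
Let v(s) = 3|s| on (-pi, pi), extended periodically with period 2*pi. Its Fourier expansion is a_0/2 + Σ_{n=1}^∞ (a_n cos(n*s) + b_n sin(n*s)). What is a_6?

a_6 = 1/pi ∫_{-pi}^{pi} v(s) cos(6*s) ds.
v is even and cos(6*s) is even, so the integrand is even and a_6 = 2/pi ∫_0^{pi} v(s) cos(6*s) ds.
Integrating by parts (boundary term plus one more integral), an antiderivative of (3*s) cos(6*s) is s*sin(6*s)/2 + cos(6*s)/12; evaluating from 0 to pi: ∫_{0}^{pi} (3*s) cos(6*s) ds = (1/12) - (1/12) = 0.
Hence a_6 = (2/pi)·(0) = 0.

0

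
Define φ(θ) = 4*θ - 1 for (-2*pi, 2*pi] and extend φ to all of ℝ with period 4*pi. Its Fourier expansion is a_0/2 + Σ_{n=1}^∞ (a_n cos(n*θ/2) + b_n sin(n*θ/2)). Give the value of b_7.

b_7 = (1/(2*pi)) ∫_{-2*pi}^{2*pi} φ(θ) sin(7*θ/2) dθ.
Integrating by parts (boundary term plus one more integral), an antiderivative of (4*θ - 1) sin(7*θ/2) is -8*θ*cos(7*θ/2)/7 + 16*sin(7*θ/2)/49 + 2*cos(7*θ/2)/7; evaluating from -2*pi to 2*pi: ∫_{-2*pi}^{2*pi} (4*θ - 1) sin(7*θ/2) dθ = (-2/7 + 16*pi/7) - (-16*pi/7 - 2/7) = 32*pi/7.
Hence b_7 = (1/(2*pi))·(32*pi/7) = 16/7.

16/7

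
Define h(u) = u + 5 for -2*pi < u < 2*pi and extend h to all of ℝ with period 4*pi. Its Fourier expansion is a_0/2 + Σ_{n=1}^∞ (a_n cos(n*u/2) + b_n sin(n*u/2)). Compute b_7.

4/7

b_7 = (1/(2*pi)) ∫_{-2*pi}^{2*pi} h(u) sin(7*u/2) du.
Integrating by parts (boundary term plus one more integral), an antiderivative of (u + 5) sin(7*u/2) is -2*u*cos(7*u/2)/7 + 4*sin(7*u/2)/49 - 10*cos(7*u/2)/7; evaluating from -2*pi to 2*pi: ∫_{-2*pi}^{2*pi} (u + 5) sin(7*u/2) du = (10/7 + 4*pi/7) - (10/7 - 4*pi/7) = 8*pi/7.
Hence b_7 = (1/(2*pi))·(8*pi/7) = 4/7.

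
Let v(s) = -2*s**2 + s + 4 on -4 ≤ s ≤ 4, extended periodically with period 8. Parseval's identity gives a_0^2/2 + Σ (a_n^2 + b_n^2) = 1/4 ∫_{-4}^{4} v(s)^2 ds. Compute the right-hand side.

1408/5

1/4 ∫_{-4}^{4} v(s)^2 ds = 1/4 · (5632/5) = 1408/5.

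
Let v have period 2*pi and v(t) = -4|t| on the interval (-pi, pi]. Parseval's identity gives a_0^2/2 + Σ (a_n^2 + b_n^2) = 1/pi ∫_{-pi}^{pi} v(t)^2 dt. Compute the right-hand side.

1/pi ∫_{-pi}^{pi} v(t)^2 dt = 1/pi · (32*pi**3/3) = 32*pi**2/3.

32*pi**2/3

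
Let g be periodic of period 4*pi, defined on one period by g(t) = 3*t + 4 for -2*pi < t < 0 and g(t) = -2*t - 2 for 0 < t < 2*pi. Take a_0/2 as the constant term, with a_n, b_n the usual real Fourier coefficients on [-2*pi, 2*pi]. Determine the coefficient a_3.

a_3 = (1/(2*pi)) ∫_{-2*pi}^{2*pi} g(t) cos(3*t/2) dt.
Split the integral at the breakpoints.
Integrating by parts (boundary term plus one more integral), an antiderivative of (3*t + 4) cos(3*t/2) is 2*t*sin(3*t/2) + 8*sin(3*t/2)/3 + 4*cos(3*t/2)/3; evaluating from -2*pi to 0: ∫_{-2*pi}^{0} (3*t + 4) cos(3*t/2) dt = (4/3) - (-4/3) = 8/3.
Integrating by parts (boundary term plus one more integral), an antiderivative of (-2*t - 2) cos(3*t/2) is -4*t*sin(3*t/2)/3 - 4*sin(3*t/2)/3 - 8*cos(3*t/2)/9; evaluating from 0 to 2*pi: ∫_{0}^{2*pi} (-2*t - 2) cos(3*t/2) dt = (8/9) - (-8/9) = 16/9.
Summing the pieces and multiplying by (1/(2*pi)) gives a_3 = 20/(9*pi).

20/(9*pi)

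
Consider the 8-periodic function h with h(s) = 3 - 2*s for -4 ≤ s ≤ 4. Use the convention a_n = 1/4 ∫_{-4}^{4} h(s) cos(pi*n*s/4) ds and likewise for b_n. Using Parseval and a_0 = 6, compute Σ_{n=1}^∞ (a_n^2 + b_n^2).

Parseval: a_0^2/2 + Σ_{n≥1} (a_n^2+b_n^2) = 1/4 ∫_{-4}^{4} h(s)^2 ds = 182/3.
Subtract a_0^2/2 = 18: Σ (a_n^2+b_n^2) = 128/3.

128/3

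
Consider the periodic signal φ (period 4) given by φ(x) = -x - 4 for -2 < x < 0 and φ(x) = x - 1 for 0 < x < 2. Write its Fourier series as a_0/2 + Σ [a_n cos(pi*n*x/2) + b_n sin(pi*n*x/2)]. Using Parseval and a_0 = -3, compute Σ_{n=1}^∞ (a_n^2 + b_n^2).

Parseval: a_0^2/2 + Σ_{n≥1} (a_n^2+b_n^2) = 1/2 ∫_{-2}^{2} φ(x)^2 dx = 29/3.
Subtract a_0^2/2 = 9/2: Σ (a_n^2+b_n^2) = 31/6.

31/6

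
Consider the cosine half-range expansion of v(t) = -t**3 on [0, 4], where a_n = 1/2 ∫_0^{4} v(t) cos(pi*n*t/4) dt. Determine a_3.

a_3 = 1/2 ∫_0^{4} (-t**3) cos(3*pi*t/4) dt.
Integrating by parts three times (tabular method), an antiderivative of (-t**3) cos(3*pi*t/4) is -4*t**3*sin(3*pi*t/4)/(3*pi) - 16*t**2*cos(3*pi*t/4)/(3*pi**2) + 128*t*sin(3*pi*t/4)/(9*pi**3) + 512*cos(3*pi*t/4)/(27*pi**4); evaluating from 0 to 4: ∫_{0}^{4} (-t**3) cos(3*pi*t/4) dt = (256*(-2 + 9*pi**2)/(27*pi**4)) - (512/(27*pi**4)) = 256*(-4 + 9*pi**2)/(27*pi**4).
Hence a_3 = (1/2)·(256*(-4 + 9*pi**2)/(27*pi**4)) = 128*(-4 + 9*pi**2)/(27*pi**4).

128*(-4 + 9*pi**2)/(27*pi**4)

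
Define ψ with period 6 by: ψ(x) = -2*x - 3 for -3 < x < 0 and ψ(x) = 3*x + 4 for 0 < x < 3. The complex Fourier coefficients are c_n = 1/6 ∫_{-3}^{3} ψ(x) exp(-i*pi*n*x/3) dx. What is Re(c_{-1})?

-15/pi**2

Since ψ is real-valued, Re(c_{-1}) = 1/6 ∫_{-3}^{3} ψ(x) cos(-pi*x/3) dx = a_{1}/2.
Split the integral at the breakpoints.
Integrating by parts (boundary term plus one more integral), an antiderivative of (-2*x - 3) cos(-pi*x/3) is -6*x*sin(pi*x/3)/pi - 9*sin(pi*x/3)/pi - 18*cos(pi*x/3)/pi**2; evaluating from -3 to 0: ∫_{-3}^{0} (-2*x - 3) cos(-pi*x/3) dx = (-18/pi**2) - (18/pi**2) = -36/pi**2.
Integrating by parts (boundary term plus one more integral), an antiderivative of (3*x + 4) cos(-pi*x/3) is 9*x*sin(pi*x/3)/pi + 12*sin(pi*x/3)/pi + 27*cos(pi*x/3)/pi**2; evaluating from 0 to 3: ∫_{0}^{3} (3*x + 4) cos(-pi*x/3) dx = (-27/pi**2) - (27/pi**2) = -54/pi**2.
So ∫_{-3}^{3} ψ(x) cos(-pi*x/3) dx = -90/pi**2.
Hence Re(c_{-1}) = (1/6)·(-90/pi**2) = -15/pi**2.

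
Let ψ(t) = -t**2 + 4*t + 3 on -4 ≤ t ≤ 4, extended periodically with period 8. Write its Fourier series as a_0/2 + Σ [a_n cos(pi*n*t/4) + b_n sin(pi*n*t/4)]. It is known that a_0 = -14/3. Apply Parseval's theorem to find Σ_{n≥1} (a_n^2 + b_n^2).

Parseval: a_0^2/2 + Σ_{n≥1} (a_n^2+b_n^2) = 1/4 ∫_{-4}^{4} ψ(t)^2 dt = 3406/15.
Subtract a_0^2/2 = 98/9: Σ (a_n^2+b_n^2) = 9728/45.

9728/45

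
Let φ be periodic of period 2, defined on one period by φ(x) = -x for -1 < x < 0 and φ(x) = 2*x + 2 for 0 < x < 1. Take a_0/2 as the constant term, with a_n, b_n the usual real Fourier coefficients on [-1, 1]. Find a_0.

7/2

a_0 = ∫_{-1}^{1} φ(x) dx = 7/2.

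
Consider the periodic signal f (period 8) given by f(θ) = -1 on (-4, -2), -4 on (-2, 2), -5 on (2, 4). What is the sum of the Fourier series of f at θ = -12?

θ = -12 differs from θ = 4 by -2 full period(s), and the series is 8-periodic.
At θ = 4 the one-sided limits are f(4^-) = -5 and f(4^+) = -1.
By Dirichlet's theorem the series converges to their average, [(-5) + (-1)]/2 = -3.

-3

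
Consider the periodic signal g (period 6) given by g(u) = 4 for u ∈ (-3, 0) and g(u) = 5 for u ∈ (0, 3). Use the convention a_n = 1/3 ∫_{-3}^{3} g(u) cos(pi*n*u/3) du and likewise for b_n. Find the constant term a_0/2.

a_0 = 1/3 ∫_{-3}^{3} g(u) du = 1/3 · (27) = 9.
So the constant term a_0/2 = 9/2.

9/2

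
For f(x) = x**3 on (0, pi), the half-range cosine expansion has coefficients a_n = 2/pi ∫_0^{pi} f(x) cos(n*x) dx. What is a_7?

6*(4 - 49*pi**2)/(2401*pi)

a_7 = 2/pi ∫_0^{pi} (x**3) cos(7*x) dx.
Integrating by parts three times (tabular method), an antiderivative of (x**3) cos(7*x) is x**3*sin(7*x)/7 + 3*x**2*cos(7*x)/49 - 6*x*sin(7*x)/343 - 6*cos(7*x)/2401; evaluating from 0 to pi: ∫_{0}^{pi} (x**3) cos(7*x) dx = (6/2401 - 3*pi**2/49) - (-6/2401) = 12/2401 - 3*pi**2/49.
Hence a_7 = (2/pi)·(12/2401 - 3*pi**2/49) = 6*(4 - 49*pi**2)/(2401*pi).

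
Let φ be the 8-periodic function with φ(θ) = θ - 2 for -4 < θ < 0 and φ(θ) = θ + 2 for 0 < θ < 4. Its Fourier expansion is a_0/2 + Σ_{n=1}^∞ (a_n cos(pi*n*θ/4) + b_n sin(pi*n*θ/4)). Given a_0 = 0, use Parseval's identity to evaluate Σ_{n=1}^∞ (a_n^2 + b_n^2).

104/3

Parseval: a_0^2/2 + Σ_{n≥1} (a_n^2+b_n^2) = 1/4 ∫_{-4}^{4} φ(θ)^2 dθ = 104/3.
Subtract a_0^2/2 = 0: Σ (a_n^2+b_n^2) = 104/3.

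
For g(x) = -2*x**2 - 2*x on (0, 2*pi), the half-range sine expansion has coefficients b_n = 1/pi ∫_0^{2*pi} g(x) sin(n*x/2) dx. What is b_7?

b_7 = 1/pi ∫_0^{2*pi} (-2*x**2 - 2*x) sin(7*x/2) dx.
Integrating by parts twice (tabular method), an antiderivative of (-2*x**2 - 2*x) sin(7*x/2) is 4*x**2*cos(7*x/2)/7 - 16*x*sin(7*x/2)/49 + 4*x*cos(7*x/2)/7 - 8*sin(7*x/2)/49 - 32*cos(7*x/2)/343; evaluating from 0 to 2*pi: ∫_{0}^{2*pi} (-2*x**2 - 2*x) sin(7*x/2) dx = (-16*pi**2/7 - 8*pi/7 + 32/343) - (-32/343) = -16*pi**2/7 - 8*pi/7 + 64/343.
Hence b_7 = (1/pi)·(-16*pi**2/7 - 8*pi/7 + 64/343) = 8*(-98*pi**2 - 49*pi + 8)/(343*pi).

8*(-98*pi**2 - 49*pi + 8)/(343*pi)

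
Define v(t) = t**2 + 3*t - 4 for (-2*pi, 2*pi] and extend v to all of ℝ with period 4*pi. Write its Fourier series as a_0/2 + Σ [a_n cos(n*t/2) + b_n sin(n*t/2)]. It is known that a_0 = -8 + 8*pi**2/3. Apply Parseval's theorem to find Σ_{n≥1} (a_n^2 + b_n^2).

Parseval: a_0^2/2 + Σ_{n≥1} (a_n^2+b_n^2) = (1/(2*pi)) ∫_{-2*pi}^{2*pi} v(t)^2 dt = 8*pi**2/3 + 32 + 32*pi**4/5.
Subtract a_0^2/2 = 32*(3 - pi**2)**2/9: Σ (a_n^2+b_n^2) = pi**2*(24 + 128*pi**2/45).

pi**2*(24 + 128*pi**2/45)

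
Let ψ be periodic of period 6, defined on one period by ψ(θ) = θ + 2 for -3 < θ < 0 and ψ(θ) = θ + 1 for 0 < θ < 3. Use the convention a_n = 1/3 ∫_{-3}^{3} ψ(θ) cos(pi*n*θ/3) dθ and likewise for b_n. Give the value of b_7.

b_7 = 1/3 ∫_{-3}^{3} ψ(θ) sin(7*pi*θ/3) dθ.
Split the integral at the breakpoints.
Integrating by parts (boundary term plus one more integral), an antiderivative of (θ + 2) sin(7*pi*θ/3) is -3*θ*cos(7*pi*θ/3)/(7*pi) + 9*sin(7*pi*θ/3)/(49*pi**2) - 6*cos(7*pi*θ/3)/(7*pi); evaluating from -3 to 0: ∫_{-3}^{0} (θ + 2) sin(7*pi*θ/3) dθ = (-6/(7*pi)) - (-3/(7*pi)) = -3/(7*pi).
Integrating by parts (boundary term plus one more integral), an antiderivative of (θ + 1) sin(7*pi*θ/3) is -3*θ*cos(7*pi*θ/3)/(7*pi) + 9*sin(7*pi*θ/3)/(49*pi**2) - 3*cos(7*pi*θ/3)/(7*pi); evaluating from 0 to 3: ∫_{0}^{3} (θ + 1) sin(7*pi*θ/3) dθ = (12/(7*pi)) - (-3/(7*pi)) = 15/(7*pi).
Summing the pieces and multiplying by (1/3) gives b_7 = 4/(7*pi).

4/(7*pi)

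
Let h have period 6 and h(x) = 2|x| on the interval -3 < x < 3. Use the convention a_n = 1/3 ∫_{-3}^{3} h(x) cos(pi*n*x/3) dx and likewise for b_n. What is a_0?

a_0 = 1/3 ∫_{-3}^{3} h(x) dx = 1/3 · (18) = 6.

6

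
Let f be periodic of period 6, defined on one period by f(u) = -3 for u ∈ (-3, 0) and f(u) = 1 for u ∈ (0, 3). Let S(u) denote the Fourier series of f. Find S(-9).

u = -9 differs from u = -3 by -1 full period(s), and the series is 6-periodic.
At u = -3 the one-sided limits are f(-3^-) = 1 and f(-3^+) = -3.
By Dirichlet's theorem the series converges to their average, [(1) + (-3)]/2 = -1.

-1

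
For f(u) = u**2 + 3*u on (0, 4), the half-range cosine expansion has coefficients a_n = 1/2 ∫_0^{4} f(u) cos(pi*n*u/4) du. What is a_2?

a_2 = 1/2 ∫_0^{4} (u**2 + 3*u) cos(pi*u/2) du.
Integrating by parts twice (tabular method), an antiderivative of (u**2 + 3*u) cos(pi*u/2) is 2*u**2*sin(pi*u/2)/pi + 6*u*sin(pi*u/2)/pi + 8*u*cos(pi*u/2)/pi**2 - 16*sin(pi*u/2)/pi**3 + 12*cos(pi*u/2)/pi**2; evaluating from 0 to 4: ∫_{0}^{4} (u**2 + 3*u) cos(pi*u/2) du = (44/pi**2) - (12/pi**2) = 32/pi**2.
Hence a_2 = (1/2)·(32/pi**2) = 16/pi**2.

16/pi**2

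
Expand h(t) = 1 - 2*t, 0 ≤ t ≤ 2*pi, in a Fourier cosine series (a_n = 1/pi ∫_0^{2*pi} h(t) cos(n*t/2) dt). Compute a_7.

16/(49*pi)

a_7 = 1/pi ∫_0^{2*pi} (1 - 2*t) cos(7*t/2) dt.
Integrating by parts (boundary term plus one more integral), an antiderivative of (1 - 2*t) cos(7*t/2) is -4*t*sin(7*t/2)/7 + 2*sin(7*t/2)/7 - 8*cos(7*t/2)/49; evaluating from 0 to 2*pi: ∫_{0}^{2*pi} (1 - 2*t) cos(7*t/2) dt = (8/49) - (-8/49) = 16/49.
Hence a_7 = (1/pi)·(16/49) = 16/(49*pi).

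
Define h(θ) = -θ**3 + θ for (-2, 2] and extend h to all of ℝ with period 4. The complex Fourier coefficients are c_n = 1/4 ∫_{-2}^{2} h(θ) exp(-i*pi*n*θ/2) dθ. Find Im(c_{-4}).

3*(-1 + 2*pi**2)/(4*pi**3)

Since h is real-valued, Im(c_{-4}) = -1/4 ∫_{-2}^{2} h(θ) sin(-2*pi*θ) dθ = b_{4}/2.
h is odd and sin(-2*pi*θ) is odd, so the integrand is even: ∫_{-2}^{2} h(θ) sin(-2*pi*θ) dθ = 2∫_0^{2} h(θ) sin(-2*pi*θ) dθ.
Integrating by parts three times (tabular method), an antiderivative of (-θ**3 + θ) sin(-2*pi*θ) is -θ**3*cos(2*pi*θ)/(2*pi) + 3*θ**2*sin(2*pi*θ)/(4*pi**2) + 3*θ*cos(2*pi*θ)/(4*pi**3) + θ*cos(2*pi*θ)/(2*pi) - sin(2*pi*θ)/(4*pi**2) - 3*sin(2*pi*θ)/(8*pi**4); evaluating from 0 to 2: ∫_{0}^{2} (-θ**3 + θ) sin(-2*pi*θ) dθ = (-3/pi + 3/(2*pi**3)) - (0) = -3/pi + 3/(2*pi**3).
So ∫_{-2}^{2} h(θ) sin(-2*pi*θ) dθ = -6/pi + 3/pi**3.
Hence Im(c_{-4}) = (-1/4)·(-6/pi + 3/pi**3) = 3*(-1 + 2*pi**2)/(4*pi**3).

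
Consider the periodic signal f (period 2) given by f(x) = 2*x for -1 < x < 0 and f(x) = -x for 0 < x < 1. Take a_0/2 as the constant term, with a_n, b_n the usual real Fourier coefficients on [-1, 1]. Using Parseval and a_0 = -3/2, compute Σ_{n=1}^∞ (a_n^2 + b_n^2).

Parseval: a_0^2/2 + Σ_{n≥1} (a_n^2+b_n^2) = ∫_{-1}^{1} f(x)^2 dx = 5/3.
Subtract a_0^2/2 = 9/8: Σ (a_n^2+b_n^2) = 13/24.

13/24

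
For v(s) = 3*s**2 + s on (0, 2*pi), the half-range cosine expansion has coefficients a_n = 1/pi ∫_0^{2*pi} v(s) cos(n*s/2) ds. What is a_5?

a_5 = 1/pi ∫_0^{2*pi} (3*s**2 + s) cos(5*s/2) ds.
Integrating by parts twice (tabular method), an antiderivative of (3*s**2 + s) cos(5*s/2) is 6*s**2*sin(5*s/2)/5 + 2*s*sin(5*s/2)/5 + 24*s*cos(5*s/2)/25 - 48*sin(5*s/2)/125 + 4*cos(5*s/2)/25; evaluating from 0 to 2*pi: ∫_{0}^{2*pi} (3*s**2 + s) cos(5*s/2) ds = (-48*pi/25 - 4/25) - (4/25) = -48*pi/25 - 8/25.
Hence a_5 = (1/pi)·(-48*pi/25 - 8/25) = 8*(-6*pi - 1)/(25*pi).

8*(-6*pi - 1)/(25*pi)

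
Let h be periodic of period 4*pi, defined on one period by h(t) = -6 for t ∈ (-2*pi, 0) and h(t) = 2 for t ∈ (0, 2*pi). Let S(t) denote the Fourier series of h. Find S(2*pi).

t = 2*pi differs from t = -2*pi by 1 full period(s), and the series is 4*pi-periodic.
At t = -2*pi the one-sided limits are h(-2*pi^-) = 2 and h(-2*pi^+) = -6.
By Dirichlet's theorem the series converges to their average, [(2) + (-6)]/2 = -2.

-2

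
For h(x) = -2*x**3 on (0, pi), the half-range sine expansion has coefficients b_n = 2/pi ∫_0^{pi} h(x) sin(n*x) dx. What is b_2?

b_2 = 2/pi ∫_0^{pi} (-2*x**3) sin(2*x) dx.
Integrating by parts three times (tabular method), an antiderivative of (-2*x**3) sin(2*x) is x**3*cos(2*x) - 3*x**2*sin(2*x)/2 - 3*x*cos(2*x)/2 + 3*sin(2*x)/4; evaluating from 0 to pi: ∫_{0}^{pi} (-2*x**3) sin(2*x) dx = (pi*(-3/2 + pi**2)) - (0) = pi*(-3/2 + pi**2).
Hence b_2 = (2/pi)·(pi*(-3/2 + pi**2)) = -3 + 2*pi**2.

-3 + 2*pi**2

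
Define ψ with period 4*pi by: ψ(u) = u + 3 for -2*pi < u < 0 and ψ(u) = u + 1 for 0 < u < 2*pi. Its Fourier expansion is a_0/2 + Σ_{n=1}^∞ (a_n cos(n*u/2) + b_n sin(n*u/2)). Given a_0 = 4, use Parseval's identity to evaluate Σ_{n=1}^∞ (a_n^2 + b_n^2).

Parseval: a_0^2/2 + Σ_{n≥1} (a_n^2+b_n^2) = (1/(2*pi)) ∫_{-2*pi}^{2*pi} ψ(u)^2 du = -4*pi + 10 + 8*pi**2/3.
Subtract a_0^2/2 = 8: Σ (a_n^2+b_n^2) = -4*pi + 2 + 8*pi**2/3.

-4*pi + 2 + 8*pi**2/3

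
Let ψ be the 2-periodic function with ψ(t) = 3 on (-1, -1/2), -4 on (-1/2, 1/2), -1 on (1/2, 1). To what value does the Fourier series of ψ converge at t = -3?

1

t = -3 differs from t = 1 by -2 full period(s), and the series is 2-periodic.
At t = 1 the one-sided limits are ψ(1^-) = -1 and ψ(1^+) = 3.
By Dirichlet's theorem the series converges to their average, [(-1) + (3)]/2 = 1.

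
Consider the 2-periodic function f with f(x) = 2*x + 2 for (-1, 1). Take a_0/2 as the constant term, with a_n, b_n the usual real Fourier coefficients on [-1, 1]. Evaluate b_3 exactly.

b_3 = ∫_{-1}^{1} f(x) sin(3*pi*x) dx.
Integrating by parts (boundary term plus one more integral), an antiderivative of (2*x + 2) sin(3*pi*x) is -2*x*cos(3*pi*x)/(3*pi) + 2*sin(3*pi*x)/(9*pi**2) - 2*cos(3*pi*x)/(3*pi); evaluating from -1 to 1: ∫_{-1}^{1} (2*x + 2) sin(3*pi*x) dx = (4/(3*pi)) - (0) = 4/(3*pi).
Hence b_3 = 4/(3*pi).

4/(3*pi)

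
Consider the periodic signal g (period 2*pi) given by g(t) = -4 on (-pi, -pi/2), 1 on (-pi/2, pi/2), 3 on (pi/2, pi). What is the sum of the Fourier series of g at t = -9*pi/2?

-3/2

t = -9*pi/2 differs from t = -pi/2 by -2 full period(s), and the series is 2*pi-periodic.
At t = -pi/2 the one-sided limits are g(-pi/2^-) = -4 and g(-pi/2^+) = 1.
By Dirichlet's theorem the series converges to their average, [(-4) + (1)]/2 = -3/2.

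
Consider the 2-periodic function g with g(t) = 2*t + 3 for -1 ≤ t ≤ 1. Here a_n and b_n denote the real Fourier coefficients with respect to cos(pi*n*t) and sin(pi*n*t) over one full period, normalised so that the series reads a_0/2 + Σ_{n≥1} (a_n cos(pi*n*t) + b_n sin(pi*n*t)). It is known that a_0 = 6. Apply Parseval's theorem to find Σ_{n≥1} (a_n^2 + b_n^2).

8/3

Parseval: a_0^2/2 + Σ_{n≥1} (a_n^2+b_n^2) = ∫_{-1}^{1} g(t)^2 dt = 62/3.
Subtract a_0^2/2 = 18: Σ (a_n^2+b_n^2) = 8/3.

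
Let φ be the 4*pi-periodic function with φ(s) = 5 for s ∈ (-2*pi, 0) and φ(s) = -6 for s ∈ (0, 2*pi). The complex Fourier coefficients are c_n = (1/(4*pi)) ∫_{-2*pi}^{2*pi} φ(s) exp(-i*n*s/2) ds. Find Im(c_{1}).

Since φ is real-valued, Im(c_{1}) = -(1/(4*pi)) ∫_{-2*pi}^{2*pi} φ(s) sin(s/2) ds = -b_{1}/2.
Split the integral at the breakpoints.
Directly, an antiderivative of (5) sin(s/2) is -10*cos(s/2); evaluating from -2*pi to 0: ∫_{-2*pi}^{0} (5) sin(s/2) ds = (-10) - (10) = -20.
Directly, an antiderivative of (-6) sin(s/2) is 12*cos(s/2); evaluating from 0 to 2*pi: ∫_{0}^{2*pi} (-6) sin(s/2) ds = (-12) - (12) = -24.
So ∫_{-2*pi}^{2*pi} φ(s) sin(s/2) ds = -44.
Hence Im(c_{1}) = (-1/(4*pi))·(-44) = 11/pi.

11/pi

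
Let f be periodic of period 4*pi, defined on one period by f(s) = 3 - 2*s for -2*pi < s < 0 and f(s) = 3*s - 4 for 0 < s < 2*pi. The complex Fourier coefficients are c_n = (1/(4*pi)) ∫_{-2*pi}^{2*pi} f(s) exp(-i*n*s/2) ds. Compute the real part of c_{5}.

Since f is real-valued, Re(c_{5}) = (1/(4*pi)) ∫_{-2*pi}^{2*pi} f(s) cos(5*s/2) ds = a_{5}/2.
Split the integral at the breakpoints.
Integrating by parts (boundary term plus one more integral), an antiderivative of (3 - 2*s) cos(5*s/2) is -4*s*sin(5*s/2)/5 + 6*sin(5*s/2)/5 - 8*cos(5*s/2)/25; evaluating from -2*pi to 0: ∫_{-2*pi}^{0} (3 - 2*s) cos(5*s/2) ds = (-8/25) - (8/25) = -16/25.
Integrating by parts (boundary term plus one more integral), an antiderivative of (3*s - 4) cos(5*s/2) is 6*s*sin(5*s/2)/5 - 8*sin(5*s/2)/5 + 12*cos(5*s/2)/25; evaluating from 0 to 2*pi: ∫_{0}^{2*pi} (3*s - 4) cos(5*s/2) ds = (-12/25) - (12/25) = -24/25.
So ∫_{-2*pi}^{2*pi} f(s) cos(5*s/2) ds = -8/5.
Hence Re(c_{5}) = (1/(4*pi))·(-8/5) = -2/(5*pi).

-2/(5*pi)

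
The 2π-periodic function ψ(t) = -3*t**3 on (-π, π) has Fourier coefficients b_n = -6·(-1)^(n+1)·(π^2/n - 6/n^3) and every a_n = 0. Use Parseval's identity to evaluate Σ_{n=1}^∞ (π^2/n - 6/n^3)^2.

Parseval: Σ b_n^2 = (1/π) ∫_{-π}^{π} ψ(t)^2 dt = 18*pi**6/7.
b_n^2 = 36·(π^2/n - 6/n^3)^2, so the sum equals (18*pi**6/7)/36 = pi**6/14.

pi**6/14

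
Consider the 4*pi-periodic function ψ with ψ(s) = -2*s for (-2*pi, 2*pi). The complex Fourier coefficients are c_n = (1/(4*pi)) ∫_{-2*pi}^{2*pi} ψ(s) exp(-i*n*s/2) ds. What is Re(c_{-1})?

0

Since ψ is real-valued, Re(c_{-1}) = (1/(4*pi)) ∫_{-2*pi}^{2*pi} ψ(s) cos(-s/2) ds = a_{1}/2.
(ψ is odd, so the integrand is odd over a symmetric interval and the integral vanishes.)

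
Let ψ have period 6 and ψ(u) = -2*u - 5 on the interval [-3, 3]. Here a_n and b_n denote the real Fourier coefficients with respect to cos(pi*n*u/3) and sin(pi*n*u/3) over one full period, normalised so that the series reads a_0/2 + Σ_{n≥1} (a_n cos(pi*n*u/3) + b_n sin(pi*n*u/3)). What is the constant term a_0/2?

-5

a_0 = 1/3 ∫_{-3}^{3} ψ(u) du = 1/3 · (-30) = -10.
So the constant term a_0/2 = -5.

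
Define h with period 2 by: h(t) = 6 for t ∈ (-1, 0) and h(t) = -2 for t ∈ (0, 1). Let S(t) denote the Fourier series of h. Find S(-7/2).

t = -7/2 differs from t = 1/2 by -2 full period(s), and the series is 2-periodic.
h is continuous at t = 1/2 with value -2, so the series converges to -2 there.

-2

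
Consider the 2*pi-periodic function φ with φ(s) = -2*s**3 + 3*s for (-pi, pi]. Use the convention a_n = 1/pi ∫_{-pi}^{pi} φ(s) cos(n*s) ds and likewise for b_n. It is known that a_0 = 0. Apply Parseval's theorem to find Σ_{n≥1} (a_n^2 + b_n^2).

Parseval: a_0^2/2 + Σ_{n≥1} (a_n^2+b_n^2) = 1/pi ∫_{-pi}^{pi} φ(s)^2 ds = 2*pi**2*(-84*pi**2 + 105 + 20*pi**4)/35.
Subtract a_0^2/2 = 0: Σ (a_n^2+b_n^2) = 2*pi**2*(-84*pi**2 + 105 + 20*pi**4)/35.

2*pi**2*(-84*pi**2 + 105 + 20*pi**4)/35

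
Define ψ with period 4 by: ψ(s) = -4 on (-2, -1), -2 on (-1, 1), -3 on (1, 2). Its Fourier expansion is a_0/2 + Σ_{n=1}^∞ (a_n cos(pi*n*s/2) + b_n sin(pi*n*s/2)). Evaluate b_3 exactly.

b_3 = 1/2 ∫_{-2}^{2} ψ(s) sin(3*pi*s/2) ds.
Split the integral at the breakpoints.
Directly, an antiderivative of (-4) sin(3*pi*s/2) is 8*cos(3*pi*s/2)/(3*pi); evaluating from -2 to -1: ∫_{-2}^{-1} (-4) sin(3*pi*s/2) ds = (0) - (-8/(3*pi)) = 8/(3*pi).
Directly, an antiderivative of (-2) sin(3*pi*s/2) is 4*cos(3*pi*s/2)/(3*pi); evaluating from -1 to 1: ∫_{-1}^{1} (-2) sin(3*pi*s/2) ds = (0) - (0) = 0.
Directly, an antiderivative of (-3) sin(3*pi*s/2) is 2*cos(3*pi*s/2)/pi; evaluating from 1 to 2: ∫_{1}^{2} (-3) sin(3*pi*s/2) ds = (-2/pi) - (0) = -2/pi.
Summing the pieces and multiplying by (1/2) gives b_3 = 1/(3*pi).

1/(3*pi)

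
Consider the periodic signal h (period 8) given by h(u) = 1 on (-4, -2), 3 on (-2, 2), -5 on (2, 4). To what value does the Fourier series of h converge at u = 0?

3

h is continuous at u = 0 with value 3, so the series converges to 3 there.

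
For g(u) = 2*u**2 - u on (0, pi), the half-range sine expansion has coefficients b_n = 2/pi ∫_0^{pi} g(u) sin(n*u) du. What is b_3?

b_3 = 2/pi ∫_0^{pi} (2*u**2 - u) sin(3*u) du.
Integrating by parts twice (tabular method), an antiderivative of (2*u**2 - u) sin(3*u) is -2*u**2*cos(3*u)/3 + 4*u*sin(3*u)/9 + u*cos(3*u)/3 - sin(3*u)/9 + 4*cos(3*u)/27; evaluating from 0 to pi: ∫_{0}^{pi} (2*u**2 - u) sin(3*u) du = (-pi/3 - 4/27 + 2*pi**2/3) - (4/27) = -pi/3 - 8/27 + 2*pi**2/3.
Hence b_3 = (2/pi)·(-pi/3 - 8/27 + 2*pi**2/3) = 2*(-9*pi - 8 + 18*pi**2)/(27*pi).

2*(-9*pi - 8 + 18*pi**2)/(27*pi)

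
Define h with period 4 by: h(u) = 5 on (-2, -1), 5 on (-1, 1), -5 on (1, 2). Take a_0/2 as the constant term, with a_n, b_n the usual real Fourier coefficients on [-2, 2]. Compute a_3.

a_3 = 1/2 ∫_{-2}^{2} h(u) cos(3*pi*u/2) du.
Split the integral at the breakpoints.
Directly, an antiderivative of (5) cos(3*pi*u/2) is 10*sin(3*pi*u/2)/(3*pi); evaluating from -2 to -1: ∫_{-2}^{-1} (5) cos(3*pi*u/2) du = (10/(3*pi)) - (0) = 10/(3*pi).
Directly, an antiderivative of (5) cos(3*pi*u/2) is 10*sin(3*pi*u/2)/(3*pi); evaluating from -1 to 1: ∫_{-1}^{1} (5) cos(3*pi*u/2) du = (-10/(3*pi)) - (10/(3*pi)) = -20/(3*pi).
Directly, an antiderivative of (-5) cos(3*pi*u/2) is -10*sin(3*pi*u/2)/(3*pi); evaluating from 1 to 2: ∫_{1}^{2} (-5) cos(3*pi*u/2) du = (0) - (10/(3*pi)) = -10/(3*pi).
Summing the pieces and multiplying by (1/2) gives a_3 = -10/(3*pi).

-10/(3*pi)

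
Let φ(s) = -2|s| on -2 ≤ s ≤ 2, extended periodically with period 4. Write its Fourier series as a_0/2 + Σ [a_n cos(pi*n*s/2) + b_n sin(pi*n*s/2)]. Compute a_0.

a_0 = 1/2 ∫_{-2}^{2} φ(s) ds = 1/2 · (-8) = -4.

-4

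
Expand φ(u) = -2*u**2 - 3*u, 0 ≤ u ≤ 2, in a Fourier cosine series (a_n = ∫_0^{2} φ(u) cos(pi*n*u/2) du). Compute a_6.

-8/(9*pi**2)

a_6 = ∫_0^{2} (-2*u**2 - 3*u) cos(3*pi*u) du.
Integrating by parts twice (tabular method), an antiderivative of (-2*u**2 - 3*u) cos(3*pi*u) is -2*u**2*sin(3*pi*u)/(3*pi) - u*sin(3*pi*u)/pi - 4*u*cos(3*pi*u)/(9*pi**2) + 4*sin(3*pi*u)/(27*pi**3) - cos(3*pi*u)/(3*pi**2); evaluating from 0 to 2: ∫_{0}^{2} (-2*u**2 - 3*u) cos(3*pi*u) du = (-11/(9*pi**2)) - (-1/(3*pi**2)) = -8/(9*pi**2).
Hence a_6 = -8/(9*pi**2).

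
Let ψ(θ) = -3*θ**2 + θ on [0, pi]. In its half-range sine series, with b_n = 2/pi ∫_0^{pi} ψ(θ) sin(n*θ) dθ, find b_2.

b_2 = 2/pi ∫_0^{pi} (-3*θ**2 + θ) sin(2*θ) dθ.
Integrating by parts twice (tabular method), an antiderivative of (-3*θ**2 + θ) sin(2*θ) is 3*θ**2*cos(2*θ)/2 - 3*θ*sin(2*θ)/2 - θ*cos(2*θ)/2 + sin(2*θ)/4 - 3*cos(2*θ)/4; evaluating from 0 to pi: ∫_{0}^{pi} (-3*θ**2 + θ) sin(2*θ) dθ = (-pi/2 - 3/4 + 3*pi**2/2) - (-3/4) = pi*(-1 + 3*pi)/2.
Hence b_2 = (2/pi)·(pi*(-1 + 3*pi)/2) = -1 + 3*pi.

-1 + 3*pi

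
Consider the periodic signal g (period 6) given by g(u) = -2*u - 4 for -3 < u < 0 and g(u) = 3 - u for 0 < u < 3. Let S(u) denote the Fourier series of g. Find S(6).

u = 6 differs from u = 0 by 1 full period(s), and the series is 6-periodic.
At u = 0 the one-sided limits are g(0^-) = -4 and g(0^+) = 3.
By Dirichlet's theorem the series converges to their average, [(-4) + (3)]/2 = -1/2.

-1/2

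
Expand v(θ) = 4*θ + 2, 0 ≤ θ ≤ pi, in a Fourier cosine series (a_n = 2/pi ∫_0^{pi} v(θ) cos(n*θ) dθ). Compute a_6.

a_6 = 2/pi ∫_0^{pi} (4*θ + 2) cos(6*θ) dθ.
Integrating by parts (boundary term plus one more integral), an antiderivative of (4*θ + 2) cos(6*θ) is 2*θ*sin(6*θ)/3 + sin(6*θ)/3 + cos(6*θ)/9; evaluating from 0 to pi: ∫_{0}^{pi} (4*θ + 2) cos(6*θ) dθ = (1/9) - (1/9) = 0.
Hence a_6 = (2/pi)·(0) = 0.

0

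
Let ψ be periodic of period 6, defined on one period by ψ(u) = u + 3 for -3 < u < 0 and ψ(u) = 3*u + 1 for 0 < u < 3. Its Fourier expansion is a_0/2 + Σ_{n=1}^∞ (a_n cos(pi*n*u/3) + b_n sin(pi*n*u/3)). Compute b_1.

b_1 = 1/3 ∫_{-3}^{3} ψ(u) sin(pi*u/3) du.
Split the integral at the breakpoints.
Integrating by parts (boundary term plus one more integral), an antiderivative of (u + 3) sin(pi*u/3) is -3*u*cos(pi*u/3)/pi + 9*sin(pi*u/3)/pi**2 - 9*cos(pi*u/3)/pi; evaluating from -3 to 0: ∫_{-3}^{0} (u + 3) sin(pi*u/3) du = (-9/pi) - (0) = -9/pi.
Integrating by parts (boundary term plus one more integral), an antiderivative of (3*u + 1) sin(pi*u/3) is -9*u*cos(pi*u/3)/pi + 27*sin(pi*u/3)/pi**2 - 3*cos(pi*u/3)/pi; evaluating from 0 to 3: ∫_{0}^{3} (3*u + 1) sin(pi*u/3) du = (30/pi) - (-3/pi) = 33/pi.
Summing the pieces and multiplying by (1/3) gives b_1 = 8/pi.

8/pi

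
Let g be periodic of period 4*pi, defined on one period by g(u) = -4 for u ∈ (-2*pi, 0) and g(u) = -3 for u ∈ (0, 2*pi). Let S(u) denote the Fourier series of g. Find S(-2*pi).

u = -2*pi differs from u = 2*pi by -1 full period(s), and the series is 4*pi-periodic.
At u = 2*pi the one-sided limits are g(2*pi^-) = -3 and g(2*pi^+) = -4.
By Dirichlet's theorem the series converges to their average, [(-3) + (-4)]/2 = -7/2.

-7/2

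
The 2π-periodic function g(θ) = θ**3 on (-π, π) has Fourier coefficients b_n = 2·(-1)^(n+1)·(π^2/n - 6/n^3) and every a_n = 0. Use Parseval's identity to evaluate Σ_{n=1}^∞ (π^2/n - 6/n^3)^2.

pi**6/14

Parseval: Σ b_n^2 = (1/π) ∫_{-π}^{π} g(θ)^2 dθ = 2*pi**6/7.
b_n^2 = 4·(π^2/n - 6/n^3)^2, so the sum equals (2*pi**6/7)/4 = pi**6/14.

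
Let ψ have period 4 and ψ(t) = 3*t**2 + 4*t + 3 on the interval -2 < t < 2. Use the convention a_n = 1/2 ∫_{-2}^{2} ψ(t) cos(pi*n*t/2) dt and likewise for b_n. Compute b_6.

-8/(3*pi)

b_6 = 1/2 ∫_{-2}^{2} ψ(t) sin(3*pi*t) dt.
Integrating by parts twice (tabular method), an antiderivative of (3*t**2 + 4*t + 3) sin(3*pi*t) is -t**2*cos(3*pi*t)/pi + 2*t*sin(3*pi*t)/(3*pi**2) - 4*t*cos(3*pi*t)/(3*pi) + 4*sin(3*pi*t)/(9*pi**2) - cos(3*pi*t)/pi + 2*cos(3*pi*t)/(9*pi**3); evaluating from -2 to 2: ∫_{-2}^{2} (3*t**2 + 4*t + 3) sin(3*pi*t) dt = ((2 - 69*pi**2)/(9*pi**3)) - ((2 - 21*pi**2)/(9*pi**3)) = -16/(3*pi).
Hence b_6 = (1/2)·(-16/(3*pi)) = -8/(3*pi).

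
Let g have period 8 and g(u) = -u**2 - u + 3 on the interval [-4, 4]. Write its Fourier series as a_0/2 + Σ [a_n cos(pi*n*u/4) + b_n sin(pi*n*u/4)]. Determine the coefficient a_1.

64/pi**2

a_1 = 1/4 ∫_{-4}^{4} g(u) cos(pi*u/4) du.
Integrating by parts twice (tabular method), an antiderivative of (-u**2 - u + 3) cos(pi*u/4) is -4*u**2*sin(pi*u/4)/pi - 4*u*sin(pi*u/4)/pi - 32*u*cos(pi*u/4)/pi**2 + 12*sin(pi*u/4)/pi + 128*sin(pi*u/4)/pi**3 - 16*cos(pi*u/4)/pi**2; evaluating from -4 to 4: ∫_{-4}^{4} (-u**2 - u + 3) cos(pi*u/4) du = (144/pi**2) - (-112/pi**2) = 256/pi**2.
Hence a_1 = (1/4)·(256/pi**2) = 64/pi**2.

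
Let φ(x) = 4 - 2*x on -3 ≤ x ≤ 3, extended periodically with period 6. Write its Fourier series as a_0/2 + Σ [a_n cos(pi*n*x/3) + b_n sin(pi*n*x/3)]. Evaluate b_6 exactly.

2/pi

b_6 = 1/3 ∫_{-3}^{3} φ(x) sin(2*pi*x) dx.
Integrating by parts (boundary term plus one more integral), an antiderivative of (4 - 2*x) sin(2*pi*x) is x*cos(2*pi*x)/pi - sin(2*pi*x)/(2*pi**2) - 2*cos(2*pi*x)/pi; evaluating from -3 to 3: ∫_{-3}^{3} (4 - 2*x) sin(2*pi*x) dx = (1/pi) - (-5/pi) = 6/pi.
Hence b_6 = (1/3)·(6/pi) = 2/pi.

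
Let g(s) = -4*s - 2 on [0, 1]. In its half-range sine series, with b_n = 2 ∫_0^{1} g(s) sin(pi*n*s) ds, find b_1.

-16/pi

b_1 = 2 ∫_0^{1} (-4*s - 2) sin(pi*s) ds.
Integrating by parts (boundary term plus one more integral), an antiderivative of (-4*s - 2) sin(pi*s) is 4*s*cos(pi*s)/pi - 4*sin(pi*s)/pi**2 + 2*cos(pi*s)/pi; evaluating from 0 to 1: ∫_{0}^{1} (-4*s - 2) sin(pi*s) ds = (-6/pi) - (2/pi) = -8/pi.
Hence b_1 = 2·(-8/pi) = -16/pi.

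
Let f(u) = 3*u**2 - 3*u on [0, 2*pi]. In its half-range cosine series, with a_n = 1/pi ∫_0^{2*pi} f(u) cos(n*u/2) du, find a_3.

a_3 = 1/pi ∫_0^{2*pi} (3*u**2 - 3*u) cos(3*u/2) du.
Integrating by parts twice (tabular method), an antiderivative of (3*u**2 - 3*u) cos(3*u/2) is 2*u**2*sin(3*u/2) - 2*u*sin(3*u/2) + 8*u*cos(3*u/2)/3 - 16*sin(3*u/2)/9 - 4*cos(3*u/2)/3; evaluating from 0 to 2*pi: ∫_{0}^{2*pi} (3*u**2 - 3*u) cos(3*u/2) du = (4/3 - 16*pi/3) - (-4/3) = 8/3 - 16*pi/3.
Hence a_3 = (1/pi)·(8/3 - 16*pi/3) = 8*(1 - 2*pi)/(3*pi).

8*(1 - 2*pi)/(3*pi)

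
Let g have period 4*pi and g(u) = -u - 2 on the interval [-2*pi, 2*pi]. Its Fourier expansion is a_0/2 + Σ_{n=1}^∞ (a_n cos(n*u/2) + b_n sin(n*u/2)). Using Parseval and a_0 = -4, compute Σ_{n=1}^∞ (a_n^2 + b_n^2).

Parseval: a_0^2/2 + Σ_{n≥1} (a_n^2+b_n^2) = (1/(2*pi)) ∫_{-2*pi}^{2*pi} g(u)^2 du = 8 + 8*pi**2/3.
Subtract a_0^2/2 = 8: Σ (a_n^2+b_n^2) = 8*pi**2/3.

8*pi**2/3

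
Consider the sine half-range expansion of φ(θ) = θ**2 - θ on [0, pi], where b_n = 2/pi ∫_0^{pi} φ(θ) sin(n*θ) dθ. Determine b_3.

b_3 = 2/pi ∫_0^{pi} (θ**2 - θ) sin(3*θ) dθ.
Integrating by parts twice (tabular method), an antiderivative of (θ**2 - θ) sin(3*θ) is -θ**2*cos(3*θ)/3 + 2*θ*sin(3*θ)/9 + θ*cos(3*θ)/3 - sin(3*θ)/9 + 2*cos(3*θ)/27; evaluating from 0 to pi: ∫_{0}^{pi} (θ**2 - θ) sin(3*θ) dθ = (-pi/3 - 2/27 + pi**2/3) - (2/27) = -pi/3 - 4/27 + pi**2/3.
Hence b_3 = (2/pi)·(-pi/3 - 4/27 + pi**2/3) = 2*(-9*pi - 4 + 9*pi**2)/(27*pi).

2*(-9*pi - 4 + 9*pi**2)/(27*pi)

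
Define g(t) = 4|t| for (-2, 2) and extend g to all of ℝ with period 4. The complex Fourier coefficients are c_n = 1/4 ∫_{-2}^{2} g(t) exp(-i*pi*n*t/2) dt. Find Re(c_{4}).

Since g is real-valued, Re(c_{4}) = 1/4 ∫_{-2}^{2} g(t) cos(2*pi*t) dt = a_{4}/2.
g is even and cos(2*pi*t) is even, so the integrand is even: ∫_{-2}^{2} g(t) cos(2*pi*t) dt = 2∫_0^{2} g(t) cos(2*pi*t) dt.
Integrating by parts (boundary term plus one more integral), an antiderivative of (4*t) cos(2*pi*t) is 2*t*sin(2*pi*t)/pi + cos(2*pi*t)/pi**2; evaluating from 0 to 2: ∫_{0}^{2} (4*t) cos(2*pi*t) dt = (pi**(-2)) - (pi**(-2)) = 0.
So ∫_{-2}^{2} g(t) cos(2*pi*t) dt = 0.
Hence Re(c_{4}) = (1/4)·(0) = 0.

0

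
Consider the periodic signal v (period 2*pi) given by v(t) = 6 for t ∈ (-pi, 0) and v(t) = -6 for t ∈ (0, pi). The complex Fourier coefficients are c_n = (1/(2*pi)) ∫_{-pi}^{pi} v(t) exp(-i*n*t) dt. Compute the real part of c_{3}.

Since v is real-valued, Re(c_{3}) = (1/(2*pi)) ∫_{-pi}^{pi} v(t) cos(3*t) dt = a_{3}/2.
(v is odd, so the integrand is odd over a symmetric interval and the integral vanishes.)

0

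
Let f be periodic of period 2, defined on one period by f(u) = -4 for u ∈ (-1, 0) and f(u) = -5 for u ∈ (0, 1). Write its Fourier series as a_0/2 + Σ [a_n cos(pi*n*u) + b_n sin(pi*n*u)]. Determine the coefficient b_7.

-2/(7*pi)

b_7 = ∫_{-1}^{1} f(u) sin(7*pi*u) du.
Split the integral at the breakpoints.
Directly, an antiderivative of (-4) sin(7*pi*u) is 4*cos(7*pi*u)/(7*pi); evaluating from -1 to 0: ∫_{-1}^{0} (-4) sin(7*pi*u) du = (4/(7*pi)) - (-4/(7*pi)) = 8/(7*pi).
Directly, an antiderivative of (-5) sin(7*pi*u) is 5*cos(7*pi*u)/(7*pi); evaluating from 0 to 1: ∫_{0}^{1} (-5) sin(7*pi*u) du = (-5/(7*pi)) - (5/(7*pi)) = -10/(7*pi).
Summing the pieces gives b_7 = -2/(7*pi).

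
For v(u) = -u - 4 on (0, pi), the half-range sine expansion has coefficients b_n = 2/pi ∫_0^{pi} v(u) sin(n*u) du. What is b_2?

1

b_2 = 2/pi ∫_0^{pi} (-u - 4) sin(2*u) du.
Integrating by parts (boundary term plus one more integral), an antiderivative of (-u - 4) sin(2*u) is u*cos(2*u)/2 - sin(2*u)/4 + 2*cos(2*u); evaluating from 0 to pi: ∫_{0}^{pi} (-u - 4) sin(2*u) du = (pi/2 + 2) - (2) = pi/2.
Hence b_2 = (2/pi)·(pi/2) = 1.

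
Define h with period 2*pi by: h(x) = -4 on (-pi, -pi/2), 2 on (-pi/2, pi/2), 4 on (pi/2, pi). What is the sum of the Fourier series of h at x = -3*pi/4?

h is continuous at x = -3*pi/4 with value -4, so the series converges to -4 there.

-4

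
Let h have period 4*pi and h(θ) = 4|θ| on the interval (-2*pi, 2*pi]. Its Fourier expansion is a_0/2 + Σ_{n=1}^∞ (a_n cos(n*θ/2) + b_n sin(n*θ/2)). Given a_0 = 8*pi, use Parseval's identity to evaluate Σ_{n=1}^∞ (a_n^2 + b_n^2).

Parseval: a_0^2/2 + Σ_{n≥1} (a_n^2+b_n^2) = (1/(2*pi)) ∫_{-2*pi}^{2*pi} h(θ)^2 dθ = 128*pi**2/3.
Subtract a_0^2/2 = 32*pi**2: Σ (a_n^2+b_n^2) = 32*pi**2/3.

32*pi**2/3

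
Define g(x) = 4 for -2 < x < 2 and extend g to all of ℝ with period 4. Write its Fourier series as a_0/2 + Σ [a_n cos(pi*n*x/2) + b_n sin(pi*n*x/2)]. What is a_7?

0

a_7 = 1/2 ∫_{-2}^{2} g(x) cos(7*pi*x/2) dx.
g is even and cos(7*pi*x/2) is even, so the integrand is even and a_7 = ∫_0^{2} g(x) cos(7*pi*x/2) dx.
Directly, an antiderivative of (4) cos(7*pi*x/2) is 8*sin(7*pi*x/2)/(7*pi); evaluating from 0 to 2: ∫_{0}^{2} (4) cos(7*pi*x/2) dx = (0) - (0) = 0.
Hence a_7 = 0.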